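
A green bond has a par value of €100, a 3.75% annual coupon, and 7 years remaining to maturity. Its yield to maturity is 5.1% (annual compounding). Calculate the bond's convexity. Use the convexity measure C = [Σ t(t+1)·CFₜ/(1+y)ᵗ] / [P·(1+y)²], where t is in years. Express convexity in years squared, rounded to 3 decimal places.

With y = 0.051:
  t   CF        PV=CF/(1+0.051)^t    t·PV        t(t+1)·PV
  1         3.75         3.5680         3.5680           7.1361
  2         3.75         3.3949         6.7898          20.3693
  3         3.75         3.2302         9.6905          38.7618
  4         3.75         3.0734        12.2936          61.4682
  5         3.75         2.9243        14.6214          87.7281
  6         3.75         2.7824        16.6942         116.8596
  7       103.75        73.2435       512.7045       4,101.6360
  Σ                     92.2166       576.3620       4,433.9592
P = 92.2166.
Convexity = Σ t(t+1)·PV / [P·(1+y)²] = 4,433.9592 / (92.2166 × 1.104601) = 43.52883.

43.529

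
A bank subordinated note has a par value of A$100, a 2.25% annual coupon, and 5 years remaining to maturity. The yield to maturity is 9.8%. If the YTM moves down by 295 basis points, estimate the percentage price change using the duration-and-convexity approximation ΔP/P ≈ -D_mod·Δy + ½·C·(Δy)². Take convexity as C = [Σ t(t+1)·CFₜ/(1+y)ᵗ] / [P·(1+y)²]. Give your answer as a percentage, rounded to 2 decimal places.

With y = 0.098:
  t   CF        PV=CF/(1+0.098)^t    t·PV        t(t+1)·PV
  1         2.25         2.0492         2.0492           4.0984
  2         2.25         1.8663         3.7326          11.1977
  3         2.25         1.6997         5.0991          20.3966
  4         2.25         1.5480         6.1920          30.9602
  5       102.25        64.0695       320.3477       1,922.0862
  Σ                     71.2327       337.4206       1,988.7390
P = 71.2327; D_Mac = 4.73688 yrs; D_mod = 4.31410 yrs; C = 23.15760.
Duration effect: -4.31410 × (-0.0295) = +0.127266
Convexity effect: 0.5 × 23.15760 × (-0.0295)² = +0.0100765
ΔP/P ≈ +0.127266 + 0.0100765 = +0.137342 = +13.7342%.

+13.73%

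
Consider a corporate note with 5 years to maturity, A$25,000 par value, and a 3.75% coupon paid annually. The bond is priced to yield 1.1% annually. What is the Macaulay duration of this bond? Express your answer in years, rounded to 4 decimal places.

4.6748 years

Periodic yield y = 0.011. Discount each cash flow and weight by its year:
  t   CF        PV=CF/(1+0.011)^t    t·PV
  1       937.50       927.2997       927.2997
  2       937.50       917.2104     1,834.4208
  3       937.50       907.2308     2,721.6925
  4       937.50       897.3599     3,589.4396
  5    25,937.50    24,556.8318   122,784.1591
  Σ                 28,205.9327   131,857.0117
Price P = Σ PV = 28,205.9327.
Macaulay duration = Σ(t·PV) / P = 131,857.0117 / 28,205.9327 = 4.67480 years.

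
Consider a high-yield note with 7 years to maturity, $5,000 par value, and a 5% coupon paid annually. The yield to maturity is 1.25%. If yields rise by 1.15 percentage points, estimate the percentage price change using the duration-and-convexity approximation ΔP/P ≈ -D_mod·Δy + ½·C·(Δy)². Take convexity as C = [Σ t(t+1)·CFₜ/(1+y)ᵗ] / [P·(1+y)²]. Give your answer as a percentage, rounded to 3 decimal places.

With y = 0.0125:
  t   CF        PV=CF/(1+0.0125)^t    t·PV        t(t+1)·PV
  1       250.00       246.9136       246.9136         493.8272
  2       250.00       243.8653       487.7305       1,463.1916
  3       250.00       240.8546       722.5637       2,890.2550
  4       250.00       237.8811       951.5243       4,757.6214
  5       250.00       234.9443     1,174.7213       7,048.3280
  6       250.00       232.0437     1,392.2623       9,745.8362
  7     5,250.00     4,812.7586    33,689.3103     269,514.4825
  Σ                  6,249.2611    38,665.0261     295,913.5418
P = 6,249.2611; D_Mac = 6.18714 yrs; D_mod = 6.11075 yrs; C = 46.18980.
Duration effect: -6.11075 × (+0.0115) = -0.070274
Convexity effect: 0.5 × 46.18980 × (0.0115)² = +0.0030543
ΔP/P ≈ -0.070274 + 0.0030543 = -0.067219 = -6.7219%.

-6.722%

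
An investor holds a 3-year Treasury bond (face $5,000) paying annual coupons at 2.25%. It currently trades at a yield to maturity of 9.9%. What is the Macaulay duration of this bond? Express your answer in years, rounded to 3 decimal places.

Periodic yield y = 0.099. Discount each cash flow and weight by its year:
  t   CF        PV=CF/(1+0.099)^t    t·PV
  1       112.50       102.3658       102.3658
  2       112.50        93.1445       186.2890
  3     5,112.50     3,851.5917    11,554.7751
  Σ                  4,047.1020    11,843.4299
Price P = Σ PV = 4,047.1020.
Macaulay duration = Σ(t·PV) / P = 11,843.4299 / 4,047.1020 = 2.92640 years.

2.926 years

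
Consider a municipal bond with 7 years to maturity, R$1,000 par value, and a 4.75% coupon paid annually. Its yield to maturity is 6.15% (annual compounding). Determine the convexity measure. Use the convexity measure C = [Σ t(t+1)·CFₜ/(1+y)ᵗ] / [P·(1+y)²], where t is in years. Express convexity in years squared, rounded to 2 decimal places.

41.04

With y = 0.0615:
  t   CF        PV=CF/(1+0.0615)^t    t·PV        t(t+1)·PV
  1        47.50        44.7480        44.7480          89.4960
  2        47.50        42.1554        84.3109         252.9326
  3        47.50        39.7131       119.1393         476.5570
  4        47.50        37.4122       149.6489         748.2446
  5        47.50        35.2447       176.2234       1,057.3405
  6        47.50        33.2027       199.2163       1,394.5141
  7     1,047.50       689.7855     4,828.4983      38,627.9863
  Σ                    922.2616     5,601.7851      42,647.0712
P = 922.2616.
Convexity = Σ t(t+1)·PV / [P·(1+y)²] = 42,647.0712 / (922.2616 × 1.126782) = 41.03884.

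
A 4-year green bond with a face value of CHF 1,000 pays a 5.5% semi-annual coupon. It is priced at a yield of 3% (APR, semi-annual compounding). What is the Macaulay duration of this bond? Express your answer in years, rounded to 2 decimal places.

3.66 years

Periodic yield y = 0.015. Discount each cash flow and weight by its period:
  t   CF        PV=CF/(1+0.015)^t    t·PV
  1        27.50        27.0936        27.0936
  2        27.50        26.6932        53.3864
  3        27.50        26.2987        78.8962
  4        27.50        25.9101       103.6403
  5        27.50        25.5272       127.6358
  6        27.50        25.1499       150.8995
  7        27.50        24.7782       173.4477
  8     1,027.50       912.1232     7,296.9854
  Σ                  1,093.5741     8,011.9848
Price P = Σ PV = 1,093.5741.
Macaulay duration = Σ(t·PV) / P = 8,011.9848 / 1,093.5741 = 7.32642 half-year periods.
In years: 7.32642 / 2 = 3.66321 years.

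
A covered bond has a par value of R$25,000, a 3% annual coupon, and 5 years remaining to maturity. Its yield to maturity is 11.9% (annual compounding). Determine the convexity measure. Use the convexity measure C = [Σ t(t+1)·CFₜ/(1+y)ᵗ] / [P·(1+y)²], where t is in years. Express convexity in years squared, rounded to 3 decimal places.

With y = 0.119:
  t   CF        PV=CF/(1+0.119)^t    t·PV        t(t+1)·PV
  1       750.00       670.2413       670.2413       1,340.4826
  2       750.00       598.9645     1,197.9290       3,593.7871
  3       750.00       535.2677     1,605.8030       6,423.2119
  4       750.00       478.3446     1,913.3786       9,566.8929
  5    25,750.00    14,676.6454    73,383.2269     440,299.3613
  Σ                 16,959.4635    78,770.5787     461,223.7357
P = 16,959.4635.
Convexity = Σ t(t+1)·PV / [P·(1+y)²] = 461,223.7357 / (16,959.4635 × 1.252161) = 21.71898.

21.719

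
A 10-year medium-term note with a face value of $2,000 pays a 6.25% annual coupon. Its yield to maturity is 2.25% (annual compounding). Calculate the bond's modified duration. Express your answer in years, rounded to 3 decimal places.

7.906 years

Periodic yield y = 0.0225. First find Macaulay duration:
  t   CF        PV=CF/(1+0.0225)^t    t·PV
  1       125.00       122.2494       122.2494
  2       125.00       119.5593       239.1186
  3       125.00       116.9284       350.7852
  4       125.00       114.3554       457.4217
  5       125.00       111.8390       559.1952
  6       125.00       109.3780       656.2682
  7       125.00       106.9712       748.7983
  8       125.00       104.6173       836.9383
  9       125.00       102.3152       920.8368
  10    2,125.00     1,701.0840    17,010.8403
  Σ                  2,709.2973    21,902.4521
P = 2,709.2973; Macaulay duration = 21,902.4521 / 2,709.2973 = 8.08418 years.
Modified duration = D_Mac / (1 + y) = 8.08418 / 1.0225 = 7.90629 years.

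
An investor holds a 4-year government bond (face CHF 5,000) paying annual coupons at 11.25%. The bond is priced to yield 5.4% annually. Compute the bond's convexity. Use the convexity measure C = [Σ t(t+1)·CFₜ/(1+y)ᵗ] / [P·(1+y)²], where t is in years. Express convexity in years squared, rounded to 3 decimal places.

14.936

With y = 0.054:
  t   CF        PV=CF/(1+0.054)^t    t·PV        t(t+1)·PV
  1       562.50       533.6812       533.6812       1,067.3624
  2       562.50       506.3389     1,012.6778       3,038.0335
  3       562.50       480.3975     1,441.1924       5,764.7694
  4     5,562.50     4,507.2078    18,028.8312      90,144.1558
  Σ                  6,027.6254    21,016.3826     100,014.3212
P = 6,027.6254.
Convexity = Σ t(t+1)·PV / [P·(1+y)²] = 100,014.3212 / (6,027.6254 × 1.110916) = 14.93601.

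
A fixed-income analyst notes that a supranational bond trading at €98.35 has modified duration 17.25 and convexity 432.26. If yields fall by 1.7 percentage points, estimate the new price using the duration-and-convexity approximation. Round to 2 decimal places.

€133.33

Duration effect: -D_mod·Δy = -17.25 × (-0.017) = +0.293250
Convexity effect: ½·C·(Δy)² = 0.5 × 432.26 × (-0.017)² = +0.06246157
ΔP/P ≈ +0.293250 + 0.06246157 = +0.35571157
New price ≈ 98.35 × (1 + 0.35571157) = 133.3342329095.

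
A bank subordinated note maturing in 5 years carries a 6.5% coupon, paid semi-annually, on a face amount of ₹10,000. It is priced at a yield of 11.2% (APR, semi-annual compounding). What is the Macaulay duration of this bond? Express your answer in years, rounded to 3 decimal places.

4.268 years

Periodic yield y = 0.056. Discount each cash flow and weight by its period:
  t   CF        PV=CF/(1+0.056)^t    t·PV
  1       325.00       307.7652       307.7652
  2       325.00       291.4443       582.8885
  3       325.00       275.9889       827.9667
  4       325.00       261.3531     1,045.4125
  5       325.00       247.4935     1,237.4674
  6       325.00       234.3688     1,406.2130
  7       325.00       221.9402     1,553.5813
  8       325.00       210.1706     1,681.3650
  9       325.00       199.0252     1,791.2269
  10   10,325.00     5,987.5738    59,875.7379
  Σ                  8,237.1236    70,309.6243
Price P = Σ PV = 8,237.1236.
Macaulay duration = Σ(t·PV) / P = 70,309.6243 / 8,237.1236 = 8.53570 half-year periods.
In years: 8.53570 / 2 = 4.26785 years.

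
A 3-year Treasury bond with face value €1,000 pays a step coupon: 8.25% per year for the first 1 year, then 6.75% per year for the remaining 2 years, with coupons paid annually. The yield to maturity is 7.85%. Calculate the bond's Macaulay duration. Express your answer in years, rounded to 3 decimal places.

2.786 years

Periodic yield y = 0.0785. Discount each cash flow and weight by its year:
  t   CF        PV=CF/(1+0.0785)^t    t·PV
  1        82.50        76.4951        76.4951
  2        67.50        58.0315       116.0629
  3     1,067.50       850.9566     2,552.8699
  Σ                    985.4832     2,745.4280
Price P = Σ PV = 985.4832.
Macaulay duration = Σ(t·PV) / P = 2,745.4280 / 985.4832 = 2.78587 years.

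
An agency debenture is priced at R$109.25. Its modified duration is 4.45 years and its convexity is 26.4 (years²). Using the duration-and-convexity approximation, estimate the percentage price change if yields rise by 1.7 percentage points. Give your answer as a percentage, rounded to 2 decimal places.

-7.18%

Duration effect: -D_mod·Δy = -4.45 × (+0.017) = -0.075650
Convexity effect: ½·C·(Δy)² = 0.5 × 26.4 × (0.017)² = +0.0038148
ΔP/P ≈ -0.075650 + 0.0038148 = -0.0718352
= -7.18352%.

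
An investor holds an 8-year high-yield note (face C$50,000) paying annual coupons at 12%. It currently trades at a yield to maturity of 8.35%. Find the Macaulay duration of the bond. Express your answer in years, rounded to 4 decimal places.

Periodic yield y = 0.0835. Discount each cash flow and weight by its year:
  t   CF        PV=CF/(1+0.0835)^t    t·PV
  1     6,000.00     5,537.6096     5,537.6096
  2     6,000.00     5,110.8533    10,221.7067
  3     6,000.00     4,716.9851    14,150.9553
  4     6,000.00     4,353.4703    17,413.8813
  5     6,000.00     4,017.9698    20,089.8492
  6     6,000.00     3,708.3247    22,249.9483
  7     6,000.00     3,422.5424    23,957.7970
  8    56,000.00    29,481.9837   235,855.8696
  Σ                 60,349.7390   349,477.6170
Price P = Σ PV = 60,349.7390.
Macaulay duration = Σ(t·PV) / P = 349,477.6170 / 60,349.7390 = 5.79087 years.

5.7909 years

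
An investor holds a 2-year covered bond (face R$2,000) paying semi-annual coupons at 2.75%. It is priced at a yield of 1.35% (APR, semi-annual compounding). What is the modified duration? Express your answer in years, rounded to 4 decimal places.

1.9472 years

Periodic yield y = 0.00675. First find Macaulay duration:
  t   CF        PV=CF/(1+0.00675)^t    t·PV
  1        27.50        27.3156        27.3156
  2        27.50        27.1325        54.2650
  3        27.50        26.9506        80.8517
  4     2,027.50     1,973.6690     7,894.6758
  Σ                  2,055.0676     8,057.1081
P = 2,055.0676; Macaulay duration = 8,057.1081 / 2,055.0676 = 3.92060 half-year periods = 1.96030 years.
Modified duration = D_Mac / (1 + y) = 1.96030 / 1.00675 = 1.94716 years.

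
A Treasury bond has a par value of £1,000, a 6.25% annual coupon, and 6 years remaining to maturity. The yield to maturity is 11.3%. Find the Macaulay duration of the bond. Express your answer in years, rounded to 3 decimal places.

5.065 years

Periodic yield y = 0.113. Discount each cash flow and weight by its year:
  t   CF        PV=CF/(1+0.113)^t    t·PV
  1        62.50        56.1545        56.1545
  2        62.50        50.4533       100.9066
  3        62.50        45.3309       135.9928
  4        62.50        40.7286       162.9144
  5        62.50        36.5935       182.9676
  6     1,062.50       558.9307     3,353.5841
  Σ                    788.1916     3,992.5200
Price P = Σ PV = 788.1916.
Macaulay duration = Σ(t·PV) / P = 3,992.5200 / 788.1916 = 5.06542 years.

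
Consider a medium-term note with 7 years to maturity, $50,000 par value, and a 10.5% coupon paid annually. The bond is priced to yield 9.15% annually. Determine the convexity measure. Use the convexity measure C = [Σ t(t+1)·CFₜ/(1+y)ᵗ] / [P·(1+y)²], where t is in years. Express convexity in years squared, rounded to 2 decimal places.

32.50

With y = 0.0915:
  t   CF        PV=CF/(1+0.0915)^t    t·PV        t(t+1)·PV
  1     5,250.00     4,809.8946     4,809.8946       9,619.7893
  2     5,250.00     4,406.6831     8,813.3663      26,440.0988
  3     5,250.00     4,037.2727    12,111.8180      48,447.2722
  4     5,250.00     3,698.8298    14,795.3190      73,976.5952
  5     5,250.00     3,388.7584    16,943.7918     101,662.7511
  6     5,250.00     3,104.6801    18,628.0808     130,396.5657
  7    55,250.00    29,934.0929   209,538.6502   1,676,309.2020
  Σ                 53,380.2116   285,640.9209   2,066,852.2743
P = 53,380.2116.
Convexity = Σ t(t+1)·PV / [P·(1+y)²] = 2,066,852.2743 / (53,380.2116 × 1.191372) = 32.49987.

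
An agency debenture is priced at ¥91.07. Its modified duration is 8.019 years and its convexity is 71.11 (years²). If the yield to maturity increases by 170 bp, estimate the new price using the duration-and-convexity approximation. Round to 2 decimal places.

¥79.59

Duration effect: -D_mod·Δy = -8.019 × (+0.017) = -0.136323
Convexity effect: ½·C·(Δy)² = 0.5 × 71.11 × (0.017)² = +0.010275395
ΔP/P ≈ -0.136323 + 0.010275395 = -0.126047605
New price ≈ 91.07 × (1 - 0.126047605) = 79.59084461265.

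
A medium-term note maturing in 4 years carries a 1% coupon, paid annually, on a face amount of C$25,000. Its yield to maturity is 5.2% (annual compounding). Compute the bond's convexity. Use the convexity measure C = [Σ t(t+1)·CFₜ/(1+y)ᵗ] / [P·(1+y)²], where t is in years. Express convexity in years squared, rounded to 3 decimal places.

17.683

With y = 0.052:
  t   CF        PV=CF/(1+0.052)^t    t·PV        t(t+1)·PV
  1       250.00       237.6426       237.6426         475.2852
  2       250.00       225.8960       451.7920       1,355.3760
  3       250.00       214.7300       644.1901       2,576.7604
  4    25,250.00    20,615.7160    82,462.8641     412,314.3204
  Σ                 21,293.9846    83,796.4887     416,721.7419
P = 21,293.9846.
Convexity = Σ t(t+1)·PV / [P·(1+y)²] = 416,721.7419 / (21,293.9846 × 1.106704) = 17.68307.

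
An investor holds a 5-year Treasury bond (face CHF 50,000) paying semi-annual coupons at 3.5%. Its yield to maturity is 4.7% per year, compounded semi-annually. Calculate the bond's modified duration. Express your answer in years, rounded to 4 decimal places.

Periodic yield y = 0.0235. First find Macaulay duration:
  t   CF        PV=CF/(1+0.0235)^t    t·PV
  1       875.00       854.9096       854.9096
  2       875.00       835.2805     1,670.5611
  3       875.00       816.1021     2,448.3064
  4       875.00       797.3641     3,189.4563
  5       875.00       779.0563     3,895.2813
  6       875.00       761.1688     4,567.0127
  7       875.00       743.6920     5,205.8442
  8       875.00       726.6165     5,812.9323
  9       875.00       709.9331     6,389.3980
  10   50,875.00    40,329.7892   403,297.8922
  Σ                 47,353.9123   437,331.5940
P = 47,353.9123; Macaulay duration = 437,331.5940 / 47,353.9123 = 9.23538 half-year periods = 4.61769 years.
Modified duration = D_Mac / (1 + y) = 4.61769 / 1.0235 = 4.51167 years.

4.5117 years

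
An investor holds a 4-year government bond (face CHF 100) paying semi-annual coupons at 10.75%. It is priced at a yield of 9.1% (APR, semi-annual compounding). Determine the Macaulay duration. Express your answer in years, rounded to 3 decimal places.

3.374 years

Periodic yield y = 0.0455. Discount each cash flow and weight by its period:
  t   CF        PV=CF/(1+0.0455)^t    t·PV
  1        5.375         5.1411         5.1411
  2        5.375         4.9173         9.8347
  3        5.375         4.7033        14.1100
  4        5.375         4.4987        17.9946
  5        5.375         4.3029        21.5144
  6        5.375         4.1156        24.6937
  7        5.375         3.9365        27.5555
  8      105.375        73.8151       590.5209
  Σ                    105.4305       711.3648
Price P = Σ PV = 105.4305.
Macaulay duration = Σ(t·PV) / P = 711.3648 / 105.4305 = 6.74724 half-year periods.
In years: 6.74724 / 2 = 3.37362 years.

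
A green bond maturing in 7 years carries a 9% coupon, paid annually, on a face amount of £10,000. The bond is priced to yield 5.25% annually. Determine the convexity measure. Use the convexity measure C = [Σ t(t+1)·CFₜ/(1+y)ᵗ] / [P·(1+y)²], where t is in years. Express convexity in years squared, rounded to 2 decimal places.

With y = 0.0525:
  t   CF        PV=CF/(1+0.0525)^t    t·PV        t(t+1)·PV
  1       900.00       855.1069       855.1069       1,710.2138
  2       900.00       812.4531     1,624.9062       4,874.7186
  3       900.00       771.9269     2,315.7808       9,263.1232
  4       900.00       733.4223     2,933.6891      14,668.4453
  5       900.00       696.8383     3,484.1913      20,905.1478
  6       900.00       662.0791     3,972.4746      27,807.3224
  7    10,900.00     7,618.5403    53,329.7818     426,638.2540
  Σ                 12,150.3668    68,515.9307     505,867.2252
P = 12,150.3668.
Convexity = Σ t(t+1)·PV / [P·(1+y)²] = 505,867.2252 / (12,150.3668 × 1.107756) = 37.58400.

37.58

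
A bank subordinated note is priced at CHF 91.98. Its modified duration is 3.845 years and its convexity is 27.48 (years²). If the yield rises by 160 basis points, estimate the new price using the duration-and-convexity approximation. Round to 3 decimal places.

Duration effect: -D_mod·Δy = -3.845 × (+0.016) = -0.061520
Convexity effect: ½·C·(Δy)² = 0.5 × 27.48 × (0.016)² = +0.00351744
ΔP/P ≈ -0.061520 + 0.00351744 = -0.05800256
New price ≈ 91.98 × (1 - 0.05800256) = 86.6449245312.

CHF 86.645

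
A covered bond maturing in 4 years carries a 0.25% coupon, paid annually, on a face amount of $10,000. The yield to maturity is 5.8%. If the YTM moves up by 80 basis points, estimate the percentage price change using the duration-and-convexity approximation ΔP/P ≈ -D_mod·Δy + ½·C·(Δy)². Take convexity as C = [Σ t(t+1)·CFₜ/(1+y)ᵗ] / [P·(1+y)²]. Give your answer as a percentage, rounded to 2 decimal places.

-2.95%

With y = 0.058:
  t   CF        PV=CF/(1+0.058)^t    t·PV        t(t+1)·PV
  1        25.00        23.6295        23.6295          47.2590
  2        25.00        22.3341        44.6682         134.0047
  3        25.00        21.1097        63.3292         253.3170
  4    10,025.00     8,000.9528    32,003.8114     160,019.0568
  Σ                  8,068.0262    32,135.4383     160,453.6374
P = 8,068.0262; D_Mac = 3.98306 yrs; D_mod = 3.76471 yrs; C = 17.76687.
Duration effect: -3.76471 × (+0.008) = -0.030118
Convexity effect: 0.5 × 17.76687 × (0.008)² = +0.0005685
ΔP/P ≈ -0.030118 + 0.0005685 = -0.029549 = -2.9549%.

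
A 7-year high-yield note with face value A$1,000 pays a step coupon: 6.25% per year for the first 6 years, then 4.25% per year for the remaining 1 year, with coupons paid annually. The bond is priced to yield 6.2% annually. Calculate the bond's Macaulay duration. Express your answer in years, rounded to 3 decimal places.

5.866 years

Periodic yield y = 0.062. Discount each cash flow and weight by its year:
  t   CF        PV=CF/(1+0.062)^t    t·PV
  1        62.50        58.8512        58.8512
  2        62.50        55.4155       110.8309
  3        62.50        52.1803       156.5409
  4        62.50        49.1340       196.5359
  5        62.50        46.2655       231.3276
  6        62.50        43.5645       261.3871
  7     1,042.50       684.2337     4,789.6357
  Σ                    989.6447     5,805.1094
Price P = Σ PV = 989.6447.
Macaulay duration = Σ(t·PV) / P = 5,805.1094 / 989.6447 = 5.86585 years.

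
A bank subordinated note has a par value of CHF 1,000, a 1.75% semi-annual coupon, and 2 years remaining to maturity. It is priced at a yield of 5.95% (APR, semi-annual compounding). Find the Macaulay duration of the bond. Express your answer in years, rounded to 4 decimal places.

1.9729 years

Periodic yield y = 0.02975. Discount each cash flow and weight by its period:
  t   CF        PV=CF/(1+0.02975)^t    t·PV
  1         8.75         8.4972         8.4972
  2         8.75         8.2517        16.5034
  3         8.75         8.0133        24.0400
  4     1,008.75       897.1320     3,588.5280
  Σ                    921.8942     3,637.5686
Price P = Σ PV = 921.8942.
Macaulay duration = Σ(t·PV) / P = 3,637.5686 / 921.8942 = 3.94575 half-year periods.
In years: 3.94575 / 2 = 1.97288 years.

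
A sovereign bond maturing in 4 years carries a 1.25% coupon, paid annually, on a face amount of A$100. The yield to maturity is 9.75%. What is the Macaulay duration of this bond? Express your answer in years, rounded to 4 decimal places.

3.9117 years

Periodic yield y = 0.0975. Discount each cash flow and weight by its year:
  t   CF        PV=CF/(1+0.0975)^t    t·PV
  1         1.25         1.1390         1.1390
  2         1.25         1.0378         2.0755
  3         1.25         0.9456         2.8367
  4       101.25        69.7874       279.1495
  Σ                     72.9097       285.2008
Price P = Σ PV = 72.9097.
Macaulay duration = Σ(t·PV) / P = 285.2008 / 72.9097 = 3.91170 years.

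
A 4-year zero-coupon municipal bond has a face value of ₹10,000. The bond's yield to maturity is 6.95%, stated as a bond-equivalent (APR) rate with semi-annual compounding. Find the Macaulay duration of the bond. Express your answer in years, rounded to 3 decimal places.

4.000 years

A zero-coupon bond has a single cash flow at maturity, so its Macaulay duration equals its maturity: 4 years.
(Equivalently: 8 semi-annual periods ÷ 2 = 4 years.)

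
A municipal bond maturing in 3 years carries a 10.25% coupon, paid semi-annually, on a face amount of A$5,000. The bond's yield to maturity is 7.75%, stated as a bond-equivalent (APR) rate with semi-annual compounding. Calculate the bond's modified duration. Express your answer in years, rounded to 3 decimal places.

Periodic yield y = 0.03875. First find Macaulay duration:
  t   CF        PV=CF/(1+0.03875)^t    t·PV
  1       256.25       246.6907       246.6907
  2       256.25       237.4881       474.9761
  3       256.25       228.6287       685.8861
  4       256.25       220.0998       880.3994
  5       256.25       211.8891     1,059.4457
  6     5,256.25     4,184.1745    25,105.0472
  Σ                  5,328.9710    28,452.4453
P = 5,328.9710; Macaulay duration = 28,452.4453 / 5,328.9710 = 5.33920 half-year periods = 2.66960 years.
Modified duration = D_Mac / (1 + y) = 2.66960 / 1.03875 = 2.57001 years.

2.570 years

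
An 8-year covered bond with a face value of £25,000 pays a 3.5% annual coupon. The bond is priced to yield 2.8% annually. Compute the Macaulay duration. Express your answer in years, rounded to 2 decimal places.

7.14 years

Periodic yield y = 0.028. Discount each cash flow and weight by its year:
  t   CF        PV=CF/(1+0.028)^t    t·PV
  1       875.00       851.1673       851.1673
  2       875.00       827.9838     1,655.9675
  3       875.00       805.4317     2,416.2950
  4       875.00       783.4939     3,133.9754
  5       875.00       762.1536     3,810.7678
  6       875.00       741.3945     4,448.3671
  7       875.00       721.2009     5,048.4062
  8    25,875.00    20,746.0510   165,968.4080
  Σ                 26,238.8766   187,333.3543
Price P = Σ PV = 26,238.8766.
Macaulay duration = Σ(t·PV) / P = 187,333.3543 / 26,238.8766 = 7.13953 years.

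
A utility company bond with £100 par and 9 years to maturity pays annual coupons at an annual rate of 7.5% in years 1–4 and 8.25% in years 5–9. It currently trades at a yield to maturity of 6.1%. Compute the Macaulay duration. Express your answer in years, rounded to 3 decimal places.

Periodic yield y = 0.061. Discount each cash flow and weight by its year:
  t   CF        PV=CF/(1+0.061)^t    t·PV
  1         7.50         7.0688         7.0688
  2         7.50         6.6624        13.3248
  3         7.50         6.2794        18.8381
  4         7.50         5.9183        23.6734
  5         8.25         6.1359        30.6794
  6         8.25         5.7831        34.6987
  7         8.25         5.4506        38.1544
  8         8.25         5.1373        41.0980
  9       108.25        63.5315       571.7839
  Σ                    111.9673       779.3194
Price P = Σ PV = 111.9673.
Macaulay duration = Σ(t·PV) / P = 779.3194 / 111.9673 = 6.96024 years.

6.960 years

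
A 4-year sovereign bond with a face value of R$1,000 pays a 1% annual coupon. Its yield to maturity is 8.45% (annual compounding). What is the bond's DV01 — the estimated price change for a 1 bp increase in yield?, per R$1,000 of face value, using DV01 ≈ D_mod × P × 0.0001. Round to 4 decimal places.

Periodic yield y = 0.0845.
  t   CF        PV=CF/(1+0.0845)^t    t·PV
  1        10.00         9.2208         9.2208
  2        10.00         8.5024        17.0048
  3        10.00         7.8399        23.5197
  4     1,010.00       730.1350     2,920.5399
  Σ                    755.6981     2,970.2852
P = 755.6981; D_Mac = 3.93052 yrs; D_mod = 3.62427 yrs.
DV01 ≈ 3.62427 × 755.6981 × 0.0001 = 0.273885.

R$0.2739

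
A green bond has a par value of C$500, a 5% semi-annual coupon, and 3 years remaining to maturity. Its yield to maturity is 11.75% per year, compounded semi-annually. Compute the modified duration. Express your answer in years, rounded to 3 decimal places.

Periodic yield y = 0.05875. First find Macaulay duration:
  t   CF        PV=CF/(1+0.05875)^t    t·PV
  1        12.50        11.8064        11.8064
  2        12.50        11.1512        22.3025
  3        12.50        10.5325        31.5974
  4        12.50         9.9480        39.7920
  5        12.50         9.3960        46.9800
  6       512.50       363.8592     2,183.1550
  Σ                    416.6933     2,335.6333
P = 416.6933; Macaulay duration = 2,335.6333 / 416.6933 = 5.60516 half-year periods = 2.80258 years.
Modified duration = D_Mac / (1 + y) = 2.80258 / 1.05875 = 2.64707 years.

2.647 years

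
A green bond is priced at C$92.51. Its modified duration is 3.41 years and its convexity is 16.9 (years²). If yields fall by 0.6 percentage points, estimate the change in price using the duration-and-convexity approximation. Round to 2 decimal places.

Duration effect: -D_mod·Δy = -3.41 × (-0.006) = +0.020460
Convexity effect: ½·C·(Δy)² = 0.5 × 16.9 × (-0.006)² = +0.0003042
ΔP/P ≈ +0.020460 + 0.0003042 = +0.0207642
ΔP ≈ 92.51 × (+0.0207642) = +1.920896142.

+C$1.92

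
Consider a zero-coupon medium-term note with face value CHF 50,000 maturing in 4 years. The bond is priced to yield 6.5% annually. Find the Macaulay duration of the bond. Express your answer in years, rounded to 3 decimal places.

4.000 years

A zero-coupon bond has a single cash flow at maturity, so its Macaulay duration equals its maturity: 4 years.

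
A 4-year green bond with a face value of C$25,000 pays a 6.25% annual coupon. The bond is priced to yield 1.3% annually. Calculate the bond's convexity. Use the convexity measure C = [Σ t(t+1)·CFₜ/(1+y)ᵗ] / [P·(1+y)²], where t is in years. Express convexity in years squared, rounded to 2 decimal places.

17.49

With y = 0.013:
  t   CF        PV=CF/(1+0.013)^t    t·PV        t(t+1)·PV
  1     1,562.50     1,542.4482     1,542.4482       3,084.8963
  2     1,562.50     1,522.6537     3,045.3074       9,135.9221
  3     1,562.50     1,503.1132     4,509.3396      18,037.3585
  4    26,562.50    25,224.9995   100,899.9979     504,499.9896
  Σ                 29,793.2145   109,997.0931     534,758.1665
P = 29,793.2145.
Convexity = Σ t(t+1)·PV / [P·(1+y)²] = 534,758.1665 / (29,793.2145 × 1.026169) = 17.49126.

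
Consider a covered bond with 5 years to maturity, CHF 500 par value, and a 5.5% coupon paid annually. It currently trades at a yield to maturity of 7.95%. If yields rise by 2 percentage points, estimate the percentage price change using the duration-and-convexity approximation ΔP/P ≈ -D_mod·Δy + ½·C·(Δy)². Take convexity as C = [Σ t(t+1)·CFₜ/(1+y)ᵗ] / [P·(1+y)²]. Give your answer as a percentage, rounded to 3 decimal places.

-7.848%

With y = 0.0795:
  t   CF        PV=CF/(1+0.0795)^t    t·PV        t(t+1)·PV
  1        27.50        25.4748        25.4748          50.9495
  2        27.50        23.5987        47.1973         141.5920
  3        27.50        21.8607        65.5822         262.3288
  4        27.50        20.2508        81.0032         405.0159
  5       527.50       359.8398     1,799.1991      10,795.1948
  Σ                    451.0248     2,018.4566      11,655.0811
P = 451.0248; D_Mac = 4.47527 yrs; D_mod = 4.14569 yrs; C = 22.17531.
Duration effect: -4.14569 × (+0.02) = -0.082914
Convexity effect: 0.5 × 22.17531 × (0.02)² = +0.0044351
ΔP/P ≈ -0.082914 + 0.0044351 = -0.078479 = -7.8479%.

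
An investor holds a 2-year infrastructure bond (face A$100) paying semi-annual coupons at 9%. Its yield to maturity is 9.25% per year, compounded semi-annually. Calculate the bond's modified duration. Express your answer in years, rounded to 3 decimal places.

1.791 years

Periodic yield y = 0.04625. First find Macaulay duration:
  t   CF        PV=CF/(1+0.04625)^t    t·PV
  1         4.50         4.3011         4.3011
  2         4.50         4.1109         8.2219
  3         4.50         3.9292        11.7877
  4       104.50        87.2116       348.8465
  Σ                     99.5529       373.1571
P = 99.5529; Macaulay duration = 373.1571 / 99.5529 = 3.74833 half-year periods = 1.87417 years.
Modified duration = D_Mac / (1 + y) = 1.87417 / 1.04625 = 1.79132 years.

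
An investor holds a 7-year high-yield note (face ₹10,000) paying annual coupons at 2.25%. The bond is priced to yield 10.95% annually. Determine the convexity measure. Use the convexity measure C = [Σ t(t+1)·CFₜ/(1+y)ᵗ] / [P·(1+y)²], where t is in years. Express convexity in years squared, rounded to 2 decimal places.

40.27

With y = 0.1095:
  t   CF        PV=CF/(1+0.1095)^t    t·PV        t(t+1)·PV
  1       225.00       202.7941       202.7941         405.5881
  2       225.00       182.7797       365.5594       1,096.6781
  3       225.00       164.7406       494.2217       1,976.8870
  4       225.00       148.4818       593.9273       2,969.6365
  5       225.00       133.8277       669.1385       4,014.8307
  6       225.00       120.6198       723.7189       5,066.0325
  7    10,225.00     4,940.5144    34,583.6009     276,668.8072
  Σ                  5,893.7581    37,632.9607     292,198.4600
P = 5,893.7581.
Convexity = Σ t(t+1)·PV / [P·(1+y)²] = 292,198.4600 / (5,893.7581 × 1.230990) = 40.27458.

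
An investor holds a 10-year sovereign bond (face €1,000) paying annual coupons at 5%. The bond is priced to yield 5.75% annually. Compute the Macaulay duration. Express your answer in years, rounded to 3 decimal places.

Periodic yield y = 0.0575. Discount each cash flow and weight by its year:
  t   CF        PV=CF/(1+0.0575)^t    t·PV
  1        50.00        47.2813        47.2813
  2        50.00        44.7105        89.4209
  3        50.00        42.2794       126.8382
  4        50.00        39.9805       159.9221
  5        50.00        37.8066       189.0332
  6        50.00        35.7510       214.5058
  7        50.00        33.8071       236.6494
  8        50.00        31.9688       255.7508
  9        50.00        30.2306       272.0753
  10    1,050.00       600.3238     6,003.2377
  Σ                    944.1396     7,594.7148
Price P = Σ PV = 944.1396.
Macaulay duration = Σ(t·PV) / P = 7,594.7148 / 944.1396 = 8.04406 years.

8.044 years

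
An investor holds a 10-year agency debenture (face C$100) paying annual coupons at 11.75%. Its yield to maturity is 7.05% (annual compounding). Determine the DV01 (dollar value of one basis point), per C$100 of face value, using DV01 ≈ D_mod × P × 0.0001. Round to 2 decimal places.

Periodic yield y = 0.0705.
  t   CF        PV=CF/(1+0.0705)^t    t·PV
  1        11.75        10.9762        10.9762
  2        11.75        10.2533        20.5066
  3        11.75         9.5781        28.7342
  4        11.75         8.9473        35.7891
  5        11.75         8.3580        41.7902
  6        11.75         7.8076        46.8456
  7        11.75         7.2934        51.0539
  8        11.75         6.8131        54.5048
  9        11.75         6.3644        57.2796
  10      111.75        56.5433       565.4326
  Σ                    132.9347       912.9129
P = 132.9347; D_Mac = 6.86738 yrs; D_mod = 6.41511 yrs.
DV01 ≈ 6.41511 × 132.9347 × 0.0001 = 0.085279.

C$0.09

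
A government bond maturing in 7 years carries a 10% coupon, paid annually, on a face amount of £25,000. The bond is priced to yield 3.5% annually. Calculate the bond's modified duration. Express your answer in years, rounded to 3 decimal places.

Periodic yield y = 0.035. First find Macaulay duration:
  t   CF        PV=CF/(1+0.035)^t    t·PV
  1     2,500.00     2,415.4589     2,415.4589
  2     2,500.00     2,333.7768     4,667.5535
  3     2,500.00     2,254.8568     6,764.5703
  4     2,500.00     2,178.6056     8,714.4223
  5     2,500.00     2,104.9329    10,524.6646
  6     2,500.00     2,033.7516    12,202.5097
  7    27,500.00    21,614.7514   151,303.2599
  Σ                 34,936.1340   196,592.4392
P = 34,936.1340; Macaulay duration = 196,592.4392 / 34,936.1340 = 5.62720 years.
Modified duration = D_Mac / (1 + y) = 5.62720 / 1.035 = 5.43690 years.

5.437 years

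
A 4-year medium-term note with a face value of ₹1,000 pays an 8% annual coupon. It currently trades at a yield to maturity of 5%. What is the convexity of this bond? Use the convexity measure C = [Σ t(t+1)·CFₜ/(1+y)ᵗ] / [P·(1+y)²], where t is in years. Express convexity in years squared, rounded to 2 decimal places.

15.73

With y = 0.05:
  t   CF        PV=CF/(1+0.05)^t    t·PV        t(t+1)·PV
  1        80.00        76.1905        76.1905         152.3810
  2        80.00        72.5624       145.1247         435.3741
  3        80.00        69.1070       207.3210         829.2841
  4     1,080.00       888.5187     3,554.0747      17,770.3735
  Σ                  1,106.3785     3,982.7109      19,187.4127
P = 1,106.3785.
Convexity = Σ t(t+1)·PV / [P·(1+y)²] = 19,187.4127 / (1,106.3785 × 1.102500) = 15.73019.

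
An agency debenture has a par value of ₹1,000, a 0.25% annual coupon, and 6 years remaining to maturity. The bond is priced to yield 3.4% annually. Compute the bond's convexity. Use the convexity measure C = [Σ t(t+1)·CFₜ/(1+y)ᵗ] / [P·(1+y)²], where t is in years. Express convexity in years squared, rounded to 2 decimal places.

38.92

With y = 0.034:
  t   CF        PV=CF/(1+0.034)^t    t·PV        t(t+1)·PV
  1         2.50         2.4178         2.4178           4.8356
  2         2.50         2.3383         4.6766          14.0298
  3         2.50         2.2614         6.7842          27.1369
  4         2.50         2.1870         8.7482          43.7409
  5         2.50         2.1151        10.5757          63.4539
  6     1,002.50       820.2782     4,921.6690      34,451.6827
  Σ                    831.5978     4,954.8714      34,604.8798
P = 831.5978.
Convexity = Σ t(t+1)·PV / [P·(1+y)²] = 34,604.8798 / (831.5978 × 1.069156) = 38.92090.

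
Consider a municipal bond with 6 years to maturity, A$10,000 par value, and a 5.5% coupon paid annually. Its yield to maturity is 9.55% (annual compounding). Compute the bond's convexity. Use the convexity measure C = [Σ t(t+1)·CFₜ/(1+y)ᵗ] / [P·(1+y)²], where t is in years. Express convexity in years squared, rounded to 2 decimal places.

28.73

With y = 0.0955:
  t   CF        PV=CF/(1+0.0955)^t    t·PV        t(t+1)·PV
  1       550.00       502.0539       502.0539       1,004.1077
  2       550.00       458.2874       916.5748       2,749.7245
  3       550.00       418.3363     1,255.0089       5,020.0355
  4       550.00       381.8679     1,527.4716       7,637.3582
  5       550.00       348.5786     1,742.8932      10,457.3594
  6    10,550.00     6,103.4890    36,620.9342     256,346.5392
  Σ                  8,212.6131    42,564.9366     283,215.1245
P = 8,212.6131.
Convexity = Σ t(t+1)·PV / [P·(1+y)²] = 283,215.1245 / (8,212.6131 × 1.200120) = 28.73494.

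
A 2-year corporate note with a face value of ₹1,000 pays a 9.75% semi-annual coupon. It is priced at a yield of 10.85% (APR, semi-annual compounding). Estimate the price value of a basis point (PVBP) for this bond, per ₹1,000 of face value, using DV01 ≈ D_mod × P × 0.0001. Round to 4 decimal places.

₹0.1733

Periodic yield y = 0.05425.
  t   CF        PV=CF/(1+0.05425)^t    t·PV
  1        48.75        46.2414        46.2414
  2        48.75        43.8619        87.7238
  3        48.75        41.6048       124.8145
  4     1,048.75       848.9801     3,395.9206
  Σ                    980.6883     3,654.7003
P = 980.6883; D_Mac = 3.72667 half-year periods = 1.86333 yrs; D_mod = 1.76745 yrs.
DV01 ≈ 1.76745 × 980.6883 × 0.0001 = 0.173332.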